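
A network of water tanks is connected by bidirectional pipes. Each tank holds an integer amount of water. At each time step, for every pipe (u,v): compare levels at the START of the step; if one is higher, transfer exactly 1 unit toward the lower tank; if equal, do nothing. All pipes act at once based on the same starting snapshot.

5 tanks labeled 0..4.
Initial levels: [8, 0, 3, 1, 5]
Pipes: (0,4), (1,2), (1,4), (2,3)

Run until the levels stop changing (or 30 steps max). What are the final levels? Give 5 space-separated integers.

Step 1: flows [0->4,2->1,4->1,2->3] -> levels [7 2 1 2 5]
Step 2: flows [0->4,1->2,4->1,3->2] -> levels [6 2 3 1 5]
Step 3: flows [0->4,2->1,4->1,2->3] -> levels [5 4 1 2 5]
Step 4: flows [0=4,1->2,4->1,3->2] -> levels [5 4 3 1 4]
Step 5: flows [0->4,1->2,1=4,2->3] -> levels [4 3 3 2 5]
Step 6: flows [4->0,1=2,4->1,2->3] -> levels [5 4 2 3 3]
Step 7: flows [0->4,1->2,1->4,3->2] -> levels [4 2 4 2 5]
Step 8: flows [4->0,2->1,4->1,2->3] -> levels [5 4 2 3 3]
  -> period-2 cycle: step 8 state = step 6 state; never stabilizes
  -> state at step 30: (30-6) mod 2 = 0, same as step 6 -> [5 4 2 3 3]

Answer: 5 4 2 3 3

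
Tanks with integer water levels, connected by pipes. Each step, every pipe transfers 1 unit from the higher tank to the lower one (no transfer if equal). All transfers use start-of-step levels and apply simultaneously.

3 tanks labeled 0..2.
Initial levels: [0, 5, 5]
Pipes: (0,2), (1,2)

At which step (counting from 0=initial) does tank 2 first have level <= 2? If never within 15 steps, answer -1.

Answer: 5

Derivation:
Step 1: flows [2->0,1=2] -> levels [1 5 4]
Step 2: flows [2->0,1->2] -> levels [2 4 4]
Step 3: flows [2->0,1=2] -> levels [3 4 3]
Step 4: flows [0=2,1->2] -> levels [3 3 4]
Step 5: flows [2->0,2->1] -> levels [4 4 2]
Tank 2 first reaches <=2 at step 5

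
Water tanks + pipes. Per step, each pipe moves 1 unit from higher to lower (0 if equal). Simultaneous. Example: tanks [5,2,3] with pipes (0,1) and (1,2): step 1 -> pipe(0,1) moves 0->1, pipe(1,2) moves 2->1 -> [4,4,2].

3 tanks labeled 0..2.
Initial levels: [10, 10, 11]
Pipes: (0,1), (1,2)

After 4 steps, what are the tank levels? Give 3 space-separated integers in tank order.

Answer: 11 9 11

Derivation:
Step 1: flows [0=1,2->1] -> levels [10 11 10]
Step 2: flows [1->0,1->2] -> levels [11 9 11]
Step 3: flows [0->1,2->1] -> levels [10 11 10]
  -> period-2 cycle: step 3 state = step 1 state
  -> state at step 4: (4-1) mod 2 = 1, same as step 2 -> [11 9 11]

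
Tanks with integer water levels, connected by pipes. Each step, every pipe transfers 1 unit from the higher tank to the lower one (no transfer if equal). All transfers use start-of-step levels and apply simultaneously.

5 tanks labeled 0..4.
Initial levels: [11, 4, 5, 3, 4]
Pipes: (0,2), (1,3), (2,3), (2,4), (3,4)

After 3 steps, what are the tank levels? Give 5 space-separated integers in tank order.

Answer: 8 3 5 6 5

Derivation:
Step 1: flows [0->2,1->3,2->3,2->4,4->3] -> levels [10 3 4 6 4]
Step 2: flows [0->2,3->1,3->2,2=4,3->4] -> levels [9 4 6 3 5]
Step 3: flows [0->2,1->3,2->3,2->4,4->3] -> levels [8 3 5 6 5]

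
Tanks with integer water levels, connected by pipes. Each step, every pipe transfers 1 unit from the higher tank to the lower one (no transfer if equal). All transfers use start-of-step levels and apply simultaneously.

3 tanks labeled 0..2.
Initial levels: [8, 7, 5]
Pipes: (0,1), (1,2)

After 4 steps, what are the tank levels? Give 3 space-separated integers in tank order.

Step 1: flows [0->1,1->2] -> levels [7 7 6]
Step 2: flows [0=1,1->2] -> levels [7 6 7]
Step 3: flows [0->1,2->1] -> levels [6 8 6]
Step 4: flows [1->0,1->2] -> levels [7 6 7]

Answer: 7 6 7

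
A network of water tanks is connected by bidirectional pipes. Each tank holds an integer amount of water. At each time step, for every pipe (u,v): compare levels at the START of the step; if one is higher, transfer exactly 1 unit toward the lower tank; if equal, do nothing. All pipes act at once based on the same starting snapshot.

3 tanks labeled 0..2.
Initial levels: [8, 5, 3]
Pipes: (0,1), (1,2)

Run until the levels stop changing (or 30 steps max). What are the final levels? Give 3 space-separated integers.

Step 1: flows [0->1,1->2] -> levels [7 5 4]
Step 2: flows [0->1,1->2] -> levels [6 5 5]
Step 3: flows [0->1,1=2] -> levels [5 6 5]
Step 4: flows [1->0,1->2] -> levels [6 4 6]
Step 5: flows [0->1,2->1] -> levels [5 6 5]
  -> period-2 cycle: step 5 state = step 3 state; never stabilizes
  -> state at step 30: (30-3) mod 2 = 1, same as step 4 -> [6 4 6]

Answer: 6 4 6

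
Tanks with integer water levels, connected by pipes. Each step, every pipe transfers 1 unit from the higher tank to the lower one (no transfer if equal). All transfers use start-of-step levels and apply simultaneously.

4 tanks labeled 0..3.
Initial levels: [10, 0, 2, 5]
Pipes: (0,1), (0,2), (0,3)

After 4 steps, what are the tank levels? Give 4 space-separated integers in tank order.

Answer: 4 4 4 5

Derivation:
Step 1: flows [0->1,0->2,0->3] -> levels [7 1 3 6]
Step 2: flows [0->1,0->2,0->3] -> levels [4 2 4 7]
Step 3: flows [0->1,0=2,3->0] -> levels [4 3 4 6]
Step 4: flows [0->1,0=2,3->0] -> levels [4 4 4 5]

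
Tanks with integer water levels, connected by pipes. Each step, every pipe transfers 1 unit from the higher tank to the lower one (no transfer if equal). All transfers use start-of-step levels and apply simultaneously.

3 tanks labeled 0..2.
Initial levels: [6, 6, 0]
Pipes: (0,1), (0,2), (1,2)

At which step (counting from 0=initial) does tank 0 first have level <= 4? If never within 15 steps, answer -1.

Answer: 2

Derivation:
Step 1: flows [0=1,0->2,1->2] -> levels [5 5 2]
Step 2: flows [0=1,0->2,1->2] -> levels [4 4 4]
Tank 0 first reaches <=4 at step 2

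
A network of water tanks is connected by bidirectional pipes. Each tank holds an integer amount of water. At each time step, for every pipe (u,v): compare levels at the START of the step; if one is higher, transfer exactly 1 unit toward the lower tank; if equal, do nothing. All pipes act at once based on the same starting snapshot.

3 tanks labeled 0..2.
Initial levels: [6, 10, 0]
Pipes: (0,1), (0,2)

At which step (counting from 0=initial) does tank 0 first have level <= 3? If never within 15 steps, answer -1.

Answer: -1

Derivation:
Step 1: flows [1->0,0->2] -> levels [6 9 1]
Step 2: flows [1->0,0->2] -> levels [6 8 2]
Step 3: flows [1->0,0->2] -> levels [6 7 3]
Step 4: flows [1->0,0->2] -> levels [6 6 4]
Step 5: flows [0=1,0->2] -> levels [5 6 5]
Step 6: flows [1->0,0=2] -> levels [6 5 5]
Step 7: flows [0->1,0->2] -> levels [4 6 6]
Step 8: flows [1->0,2->0] -> levels [6 5 5]
  -> period-2 cycle (repeats step 6); tank 0 never drops to <=3
Tank 0 never reaches <=3 within 15 steps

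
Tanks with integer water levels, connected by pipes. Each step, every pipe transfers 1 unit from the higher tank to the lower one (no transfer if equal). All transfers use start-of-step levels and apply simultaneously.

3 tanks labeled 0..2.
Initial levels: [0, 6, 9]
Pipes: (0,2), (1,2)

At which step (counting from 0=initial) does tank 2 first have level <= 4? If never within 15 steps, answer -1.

Step 1: flows [2->0,2->1] -> levels [1 7 7]
Step 2: flows [2->0,1=2] -> levels [2 7 6]
Step 3: flows [2->0,1->2] -> levels [3 6 6]
Step 4: flows [2->0,1=2] -> levels [4 6 5]
Step 5: flows [2->0,1->2] -> levels [5 5 5]
Step 6: flows [0=2,1=2] -> levels [5 5 5]
  -> stable; tank 2 stays at 5 > 4
Tank 2 never reaches <=4 within 15 steps

Answer: -1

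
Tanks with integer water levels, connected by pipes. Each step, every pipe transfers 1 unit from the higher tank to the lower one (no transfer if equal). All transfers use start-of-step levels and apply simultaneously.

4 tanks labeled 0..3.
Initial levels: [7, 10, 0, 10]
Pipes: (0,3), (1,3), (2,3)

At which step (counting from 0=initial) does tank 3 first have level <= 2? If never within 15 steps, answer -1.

Step 1: flows [3->0,1=3,3->2] -> levels [8 10 1 8]
Step 2: flows [0=3,1->3,3->2] -> levels [8 9 2 8]
Step 3: flows [0=3,1->3,3->2] -> levels [8 8 3 8]
Step 4: flows [0=3,1=3,3->2] -> levels [8 8 4 7]
Step 5: flows [0->3,1->3,3->2] -> levels [7 7 5 8]
Step 6: flows [3->0,3->1,3->2] -> levels [8 8 6 5]
Step 7: flows [0->3,1->3,2->3] -> levels [7 7 5 8]
  -> period-2 cycle (repeats step 5); tank 3 never drops to <=2
Tank 3 never reaches <=2 within 15 steps

Answer: -1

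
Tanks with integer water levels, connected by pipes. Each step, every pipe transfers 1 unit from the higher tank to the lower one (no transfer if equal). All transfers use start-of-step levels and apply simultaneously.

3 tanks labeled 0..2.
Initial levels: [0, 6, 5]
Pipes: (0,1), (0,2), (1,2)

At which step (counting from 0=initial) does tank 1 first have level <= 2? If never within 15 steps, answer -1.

Answer: -1

Derivation:
Step 1: flows [1->0,2->0,1->2] -> levels [2 4 5]
Step 2: flows [1->0,2->0,2->1] -> levels [4 4 3]
Step 3: flows [0=1,0->2,1->2] -> levels [3 3 5]
Step 4: flows [0=1,2->0,2->1] -> levels [4 4 3]
  -> period-2 cycle (repeats step 2); tank 1 never drops to <=2
Tank 1 never reaches <=2 within 15 steps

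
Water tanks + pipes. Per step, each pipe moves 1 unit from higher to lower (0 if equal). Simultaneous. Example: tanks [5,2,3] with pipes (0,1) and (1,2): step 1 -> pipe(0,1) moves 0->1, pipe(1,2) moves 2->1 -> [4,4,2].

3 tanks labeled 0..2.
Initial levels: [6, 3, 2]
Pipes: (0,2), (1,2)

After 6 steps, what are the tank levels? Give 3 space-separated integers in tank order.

Step 1: flows [0->2,1->2] -> levels [5 2 4]
Step 2: flows [0->2,2->1] -> levels [4 3 4]
Step 3: flows [0=2,2->1] -> levels [4 4 3]
Step 4: flows [0->2,1->2] -> levels [3 3 5]
Step 5: flows [2->0,2->1] -> levels [4 4 3]
  -> period-2 cycle: step 5 state = step 3 state
  -> state at step 6: (6-3) mod 2 = 1, same as step 4 -> [3 3 5]

Answer: 3 3 5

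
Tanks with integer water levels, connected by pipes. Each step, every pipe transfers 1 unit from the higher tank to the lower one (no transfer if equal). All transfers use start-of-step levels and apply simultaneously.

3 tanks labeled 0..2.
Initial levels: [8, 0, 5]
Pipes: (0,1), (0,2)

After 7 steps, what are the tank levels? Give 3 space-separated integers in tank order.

Answer: 5 4 4

Derivation:
Step 1: flows [0->1,0->2] -> levels [6 1 6]
Step 2: flows [0->1,0=2] -> levels [5 2 6]
Step 3: flows [0->1,2->0] -> levels [5 3 5]
Step 4: flows [0->1,0=2] -> levels [4 4 5]
Step 5: flows [0=1,2->0] -> levels [5 4 4]
Step 6: flows [0->1,0->2] -> levels [3 5 5]
Step 7: flows [1->0,2->0] -> levels [5 4 4]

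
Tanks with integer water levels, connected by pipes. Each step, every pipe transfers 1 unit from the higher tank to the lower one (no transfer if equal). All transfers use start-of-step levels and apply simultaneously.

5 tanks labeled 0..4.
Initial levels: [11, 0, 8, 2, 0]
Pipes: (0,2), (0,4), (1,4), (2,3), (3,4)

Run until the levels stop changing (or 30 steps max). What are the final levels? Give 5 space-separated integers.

Answer: 5 4 4 5 3

Derivation:
Step 1: flows [0->2,0->4,1=4,2->3,3->4] -> levels [9 0 8 2 2]
Step 2: flows [0->2,0->4,4->1,2->3,3=4] -> levels [7 1 8 3 2]
Step 3: flows [2->0,0->4,4->1,2->3,3->4] -> levels [7 2 6 3 3]
Step 4: flows [0->2,0->4,4->1,2->3,3=4] -> levels [5 3 6 4 3]
Step 5: flows [2->0,0->4,1=4,2->3,3->4] -> levels [5 3 4 4 5]
Step 6: flows [0->2,0=4,4->1,2=3,4->3] -> levels [4 4 5 5 3]
Step 7: flows [2->0,0->4,1->4,2=3,3->4] -> levels [4 3 4 4 6]
Step 8: flows [0=2,4->0,4->1,2=3,4->3] -> levels [5 4 4 5 3]
Step 9: flows [0->2,0->4,1->4,3->2,3->4] -> levels [3 3 6 3 6]
Step 10: flows [2->0,4->0,4->1,2->3,4->3] -> levels [5 4 4 5 3]
  -> period-2 cycle: step 10 state = step 8 state; never stabilizes
  -> state at step 30: (30-8) mod 2 = 0, same as step 8 -> [5 4 4 5 3]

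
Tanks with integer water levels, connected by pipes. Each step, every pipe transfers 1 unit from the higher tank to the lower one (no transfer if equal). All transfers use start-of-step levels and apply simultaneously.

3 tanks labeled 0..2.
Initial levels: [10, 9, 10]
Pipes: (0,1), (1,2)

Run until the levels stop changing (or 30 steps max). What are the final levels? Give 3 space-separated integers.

Step 1: flows [0->1,2->1] -> levels [9 11 9]
Step 2: flows [1->0,1->2] -> levels [10 9 10]
  -> period-2 cycle: step 2 state = step 0 state; never stabilizes
  -> state at step 30: (30-0) mod 2 = 0, same as step 0 -> [10 9 10]

Answer: 10 9 10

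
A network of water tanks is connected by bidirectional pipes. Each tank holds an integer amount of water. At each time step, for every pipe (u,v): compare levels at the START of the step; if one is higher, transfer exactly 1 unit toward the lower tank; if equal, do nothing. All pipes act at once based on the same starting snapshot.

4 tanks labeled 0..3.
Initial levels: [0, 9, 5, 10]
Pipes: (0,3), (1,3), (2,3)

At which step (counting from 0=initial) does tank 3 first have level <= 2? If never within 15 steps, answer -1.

Step 1: flows [3->0,3->1,3->2] -> levels [1 10 6 7]
Step 2: flows [3->0,1->3,3->2] -> levels [2 9 7 6]
Step 3: flows [3->0,1->3,2->3] -> levels [3 8 6 7]
Step 4: flows [3->0,1->3,3->2] -> levels [4 7 7 6]
Step 5: flows [3->0,1->3,2->3] -> levels [5 6 6 7]
Step 6: flows [3->0,3->1,3->2] -> levels [6 7 7 4]
Step 7: flows [0->3,1->3,2->3] -> levels [5 6 6 7]
  -> period-2 cycle (repeats step 5); tank 3 never drops to <=2
Tank 3 never reaches <=2 within 15 steps

Answer: -1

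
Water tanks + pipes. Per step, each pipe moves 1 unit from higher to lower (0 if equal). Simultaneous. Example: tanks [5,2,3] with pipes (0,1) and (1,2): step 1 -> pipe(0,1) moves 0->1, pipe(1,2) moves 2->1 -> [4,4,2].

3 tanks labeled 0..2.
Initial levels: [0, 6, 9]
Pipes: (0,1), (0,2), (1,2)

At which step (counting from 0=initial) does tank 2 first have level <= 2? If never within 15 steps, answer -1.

Answer: -1

Derivation:
Step 1: flows [1->0,2->0,2->1] -> levels [2 6 7]
Step 2: flows [1->0,2->0,2->1] -> levels [4 6 5]
Step 3: flows [1->0,2->0,1->2] -> levels [6 4 5]
Step 4: flows [0->1,0->2,2->1] -> levels [4 6 5]
  -> period-2 cycle (repeats step 2); tank 2 never drops to <=2
Tank 2 never reaches <=2 within 15 steps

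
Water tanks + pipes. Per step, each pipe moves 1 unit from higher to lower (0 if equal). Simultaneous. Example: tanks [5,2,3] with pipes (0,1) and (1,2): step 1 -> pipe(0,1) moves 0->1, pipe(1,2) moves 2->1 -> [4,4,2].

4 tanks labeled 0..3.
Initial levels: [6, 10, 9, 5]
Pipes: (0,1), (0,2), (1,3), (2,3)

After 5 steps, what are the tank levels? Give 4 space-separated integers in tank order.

Step 1: flows [1->0,2->0,1->3,2->3] -> levels [8 8 7 7]
Step 2: flows [0=1,0->2,1->3,2=3] -> levels [7 7 8 8]
Step 3: flows [0=1,2->0,3->1,2=3] -> levels [8 8 7 7]
  -> period-2 cycle: step 3 state = step 1 state
  -> state at step 5: (5-1) mod 2 = 0, same as step 1 -> [8 8 7 7]

Answer: 8 8 7 7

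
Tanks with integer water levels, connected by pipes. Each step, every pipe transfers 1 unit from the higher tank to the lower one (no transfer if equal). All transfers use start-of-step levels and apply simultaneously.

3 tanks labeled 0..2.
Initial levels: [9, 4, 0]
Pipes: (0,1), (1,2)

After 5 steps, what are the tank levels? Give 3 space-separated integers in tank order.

Step 1: flows [0->1,1->2] -> levels [8 4 1]
Step 2: flows [0->1,1->2] -> levels [7 4 2]
Step 3: flows [0->1,1->2] -> levels [6 4 3]
Step 4: flows [0->1,1->2] -> levels [5 4 4]
Step 5: flows [0->1,1=2] -> levels [4 5 4]

Answer: 4 5 4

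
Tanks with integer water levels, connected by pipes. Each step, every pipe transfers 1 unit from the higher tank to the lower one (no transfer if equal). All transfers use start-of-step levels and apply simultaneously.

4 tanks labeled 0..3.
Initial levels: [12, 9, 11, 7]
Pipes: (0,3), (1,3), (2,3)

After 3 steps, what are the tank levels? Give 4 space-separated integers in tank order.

Step 1: flows [0->3,1->3,2->3] -> levels [11 8 10 10]
Step 2: flows [0->3,3->1,2=3] -> levels [10 9 10 10]
Step 3: flows [0=3,3->1,2=3] -> levels [10 10 10 9]

Answer: 10 10 10 9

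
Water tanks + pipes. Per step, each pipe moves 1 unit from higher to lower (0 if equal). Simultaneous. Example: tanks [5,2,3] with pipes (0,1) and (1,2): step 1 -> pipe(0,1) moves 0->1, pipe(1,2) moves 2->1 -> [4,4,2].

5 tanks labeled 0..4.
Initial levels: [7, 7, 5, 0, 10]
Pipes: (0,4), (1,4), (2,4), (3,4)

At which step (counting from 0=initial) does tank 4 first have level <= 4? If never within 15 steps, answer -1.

Step 1: flows [4->0,4->1,4->2,4->3] -> levels [8 8 6 1 6]
Step 2: flows [0->4,1->4,2=4,4->3] -> levels [7 7 6 2 7]
Step 3: flows [0=4,1=4,4->2,4->3] -> levels [7 7 7 3 5]
Step 4: flows [0->4,1->4,2->4,4->3] -> levels [6 6 6 4 7]
Step 5: flows [4->0,4->1,4->2,4->3] -> levels [7 7 7 5 3]
Tank 4 first reaches <=4 at step 5

Answer: 5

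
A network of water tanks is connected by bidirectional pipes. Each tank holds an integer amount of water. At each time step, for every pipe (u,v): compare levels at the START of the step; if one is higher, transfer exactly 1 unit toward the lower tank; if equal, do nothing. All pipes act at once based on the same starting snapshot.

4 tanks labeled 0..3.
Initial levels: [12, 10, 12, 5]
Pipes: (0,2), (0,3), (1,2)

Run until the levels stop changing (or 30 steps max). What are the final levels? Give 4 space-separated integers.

Step 1: flows [0=2,0->3,2->1] -> levels [11 11 11 6]
Step 2: flows [0=2,0->3,1=2] -> levels [10 11 11 7]
Step 3: flows [2->0,0->3,1=2] -> levels [10 11 10 8]
Step 4: flows [0=2,0->3,1->2] -> levels [9 10 11 9]
Step 5: flows [2->0,0=3,2->1] -> levels [10 11 9 9]
Step 6: flows [0->2,0->3,1->2] -> levels [8 10 11 10]
Step 7: flows [2->0,3->0,2->1] -> levels [10 11 9 9]
  -> period-2 cycle: step 7 state = step 5 state; never stabilizes
  -> state at step 30: (30-5) mod 2 = 1, same as step 6 -> [8 10 11 10]

Answer: 8 10 11 10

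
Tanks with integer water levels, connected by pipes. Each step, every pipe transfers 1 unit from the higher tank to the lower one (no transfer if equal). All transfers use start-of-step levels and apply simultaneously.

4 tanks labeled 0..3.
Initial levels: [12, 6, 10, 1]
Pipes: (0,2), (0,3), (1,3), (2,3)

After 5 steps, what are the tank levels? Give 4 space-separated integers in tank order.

Step 1: flows [0->2,0->3,1->3,2->3] -> levels [10 5 10 4]
Step 2: flows [0=2,0->3,1->3,2->3] -> levels [9 4 9 7]
Step 3: flows [0=2,0->3,3->1,2->3] -> levels [8 5 8 8]
Step 4: flows [0=2,0=3,3->1,2=3] -> levels [8 6 8 7]
Step 5: flows [0=2,0->3,3->1,2->3] -> levels [7 7 7 8]

Answer: 7 7 7 8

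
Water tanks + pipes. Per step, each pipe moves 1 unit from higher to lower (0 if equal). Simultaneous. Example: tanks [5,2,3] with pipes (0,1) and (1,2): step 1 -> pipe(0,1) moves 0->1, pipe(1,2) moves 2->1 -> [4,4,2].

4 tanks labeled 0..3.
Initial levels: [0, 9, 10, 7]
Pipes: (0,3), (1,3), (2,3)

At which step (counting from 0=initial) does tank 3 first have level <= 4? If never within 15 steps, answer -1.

Answer: -1

Derivation:
Step 1: flows [3->0,1->3,2->3] -> levels [1 8 9 8]
Step 2: flows [3->0,1=3,2->3] -> levels [2 8 8 8]
Step 3: flows [3->0,1=3,2=3] -> levels [3 8 8 7]
Step 4: flows [3->0,1->3,2->3] -> levels [4 7 7 8]
Step 5: flows [3->0,3->1,3->2] -> levels [5 8 8 5]
Step 6: flows [0=3,1->3,2->3] -> levels [5 7 7 7]
Step 7: flows [3->0,1=3,2=3] -> levels [6 7 7 6]
Step 8: flows [0=3,1->3,2->3] -> levels [6 6 6 8]
Step 9: flows [3->0,3->1,3->2] -> levels [7 7 7 5]
Step 10: flows [0->3,1->3,2->3] -> levels [6 6 6 8]
  -> period-2 cycle (repeats step 8); tank 3 never drops to <=4
Tank 3 never reaches <=4 within 15 steps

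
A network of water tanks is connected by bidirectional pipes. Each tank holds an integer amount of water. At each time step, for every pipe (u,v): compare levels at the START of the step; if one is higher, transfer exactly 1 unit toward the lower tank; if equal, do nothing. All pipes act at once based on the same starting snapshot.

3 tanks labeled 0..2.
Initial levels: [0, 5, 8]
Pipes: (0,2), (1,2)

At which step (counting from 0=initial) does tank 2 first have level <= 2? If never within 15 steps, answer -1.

Answer: -1

Derivation:
Step 1: flows [2->0,2->1] -> levels [1 6 6]
Step 2: flows [2->0,1=2] -> levels [2 6 5]
Step 3: flows [2->0,1->2] -> levels [3 5 5]
Step 4: flows [2->0,1=2] -> levels [4 5 4]
Step 5: flows [0=2,1->2] -> levels [4 4 5]
Step 6: flows [2->0,2->1] -> levels [5 5 3]
Step 7: flows [0->2,1->2] -> levels [4 4 5]
  -> period-2 cycle (repeats step 5); tank 2 never drops to <=2
Tank 2 never reaches <=2 within 15 steps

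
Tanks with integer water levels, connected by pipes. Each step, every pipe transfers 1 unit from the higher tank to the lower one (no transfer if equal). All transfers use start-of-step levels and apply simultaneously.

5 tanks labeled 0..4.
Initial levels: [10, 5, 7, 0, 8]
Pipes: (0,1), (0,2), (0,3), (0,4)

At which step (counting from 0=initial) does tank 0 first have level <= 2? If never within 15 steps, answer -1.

Answer: -1

Derivation:
Step 1: flows [0->1,0->2,0->3,0->4] -> levels [6 6 8 1 9]
Step 2: flows [0=1,2->0,0->3,4->0] -> levels [7 6 7 2 8]
Step 3: flows [0->1,0=2,0->3,4->0] -> levels [6 7 7 3 7]
Step 4: flows [1->0,2->0,0->3,4->0] -> levels [8 6 6 4 6]
Step 5: flows [0->1,0->2,0->3,0->4] -> levels [4 7 7 5 7]
Step 6: flows [1->0,2->0,3->0,4->0] -> levels [8 6 6 4 6]
  -> period-2 cycle (repeats step 4); tank 0 never drops to <=2
Tank 0 never reaches <=2 within 15 steps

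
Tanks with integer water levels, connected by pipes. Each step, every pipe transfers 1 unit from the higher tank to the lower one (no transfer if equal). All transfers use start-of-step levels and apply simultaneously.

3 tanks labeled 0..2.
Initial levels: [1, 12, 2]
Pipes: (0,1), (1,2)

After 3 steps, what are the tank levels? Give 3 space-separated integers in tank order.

Answer: 4 6 5

Derivation:
Step 1: flows [1->0,1->2] -> levels [2 10 3]
Step 2: flows [1->0,1->2] -> levels [3 8 4]
Step 3: flows [1->0,1->2] -> levels [4 6 5]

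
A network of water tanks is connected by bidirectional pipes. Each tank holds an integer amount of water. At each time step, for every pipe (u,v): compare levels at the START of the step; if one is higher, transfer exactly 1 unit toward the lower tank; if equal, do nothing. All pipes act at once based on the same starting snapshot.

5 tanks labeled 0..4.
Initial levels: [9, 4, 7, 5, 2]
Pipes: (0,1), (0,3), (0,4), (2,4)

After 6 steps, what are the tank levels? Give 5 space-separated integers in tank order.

Step 1: flows [0->1,0->3,0->4,2->4] -> levels [6 5 6 6 4]
Step 2: flows [0->1,0=3,0->4,2->4] -> levels [4 6 5 6 6]
Step 3: flows [1->0,3->0,4->0,4->2] -> levels [7 5 6 5 4]
Step 4: flows [0->1,0->3,0->4,2->4] -> levels [4 6 5 6 6]
  -> period-2 cycle: step 4 state = step 2 state
  -> state at step 6: (6-2) mod 2 = 0, same as step 2 -> [4 6 5 6 6]

Answer: 4 6 5 6 6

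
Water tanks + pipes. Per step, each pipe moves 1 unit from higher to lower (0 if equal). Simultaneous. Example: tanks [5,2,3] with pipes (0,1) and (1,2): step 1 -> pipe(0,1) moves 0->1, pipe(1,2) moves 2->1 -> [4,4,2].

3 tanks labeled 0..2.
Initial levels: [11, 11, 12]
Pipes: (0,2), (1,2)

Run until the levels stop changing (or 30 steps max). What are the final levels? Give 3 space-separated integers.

Answer: 11 11 12

Derivation:
Step 1: flows [2->0,2->1] -> levels [12 12 10]
Step 2: flows [0->2,1->2] -> levels [11 11 12]
  -> period-2 cycle: step 2 state = step 0 state; never stabilizes
  -> state at step 30: (30-0) mod 2 = 0, same as step 0 -> [11 11 12]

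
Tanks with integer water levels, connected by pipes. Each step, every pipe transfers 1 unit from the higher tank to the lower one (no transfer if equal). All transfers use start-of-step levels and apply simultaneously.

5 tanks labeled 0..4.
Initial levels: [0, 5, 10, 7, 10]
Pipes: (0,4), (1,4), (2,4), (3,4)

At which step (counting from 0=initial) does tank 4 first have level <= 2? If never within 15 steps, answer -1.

Step 1: flows [4->0,4->1,2=4,4->3] -> levels [1 6 10 8 7]
Step 2: flows [4->0,4->1,2->4,3->4] -> levels [2 7 9 7 7]
Step 3: flows [4->0,1=4,2->4,3=4] -> levels [3 7 8 7 7]
Step 4: flows [4->0,1=4,2->4,3=4] -> levels [4 7 7 7 7]
Step 5: flows [4->0,1=4,2=4,3=4] -> levels [5 7 7 7 6]
Step 6: flows [4->0,1->4,2->4,3->4] -> levels [6 6 6 6 8]
Step 7: flows [4->0,4->1,4->2,4->3] -> levels [7 7 7 7 4]
Step 8: flows [0->4,1->4,2->4,3->4] -> levels [6 6 6 6 8]
  -> period-2 cycle (repeats step 6); tank 4 never drops to <=2
Tank 4 never reaches <=2 within 15 steps

Answer: -1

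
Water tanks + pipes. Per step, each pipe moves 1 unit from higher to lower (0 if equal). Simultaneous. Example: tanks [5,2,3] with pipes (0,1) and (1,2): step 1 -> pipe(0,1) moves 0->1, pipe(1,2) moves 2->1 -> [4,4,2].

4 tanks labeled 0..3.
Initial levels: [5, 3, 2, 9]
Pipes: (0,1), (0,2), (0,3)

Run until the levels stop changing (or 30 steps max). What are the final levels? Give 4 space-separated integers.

Answer: 4 5 5 5

Derivation:
Step 1: flows [0->1,0->2,3->0] -> levels [4 4 3 8]
Step 2: flows [0=1,0->2,3->0] -> levels [4 4 4 7]
Step 3: flows [0=1,0=2,3->0] -> levels [5 4 4 6]
Step 4: flows [0->1,0->2,3->0] -> levels [4 5 5 5]
Step 5: flows [1->0,2->0,3->0] -> levels [7 4 4 4]
Step 6: flows [0->1,0->2,0->3] -> levels [4 5 5 5]
  -> period-2 cycle: step 6 state = step 4 state; never stabilizes
  -> state at step 30: (30-4) mod 2 = 0, same as step 4 -> [4 5 5 5]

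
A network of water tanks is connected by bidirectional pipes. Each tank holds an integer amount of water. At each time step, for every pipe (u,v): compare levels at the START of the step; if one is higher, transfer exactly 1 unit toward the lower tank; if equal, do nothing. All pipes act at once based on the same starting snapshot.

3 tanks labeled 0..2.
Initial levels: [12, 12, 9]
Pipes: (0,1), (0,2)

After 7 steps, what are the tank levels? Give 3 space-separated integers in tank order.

Answer: 11 11 11

Derivation:
Step 1: flows [0=1,0->2] -> levels [11 12 10]
Step 2: flows [1->0,0->2] -> levels [11 11 11]
Step 3: flows [0=1,0=2] -> levels [11 11 11]
  -> stable; steps 4..7 unchanged -> [11 11 11]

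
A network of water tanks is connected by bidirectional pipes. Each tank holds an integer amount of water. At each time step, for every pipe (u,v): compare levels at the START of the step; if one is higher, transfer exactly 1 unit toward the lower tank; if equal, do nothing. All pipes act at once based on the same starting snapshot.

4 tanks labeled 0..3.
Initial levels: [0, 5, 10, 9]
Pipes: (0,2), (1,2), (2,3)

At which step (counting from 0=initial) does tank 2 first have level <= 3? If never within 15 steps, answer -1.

Answer: -1

Derivation:
Step 1: flows [2->0,2->1,2->3] -> levels [1 6 7 10]
Step 2: flows [2->0,2->1,3->2] -> levels [2 7 6 9]
Step 3: flows [2->0,1->2,3->2] -> levels [3 6 7 8]
Step 4: flows [2->0,2->1,3->2] -> levels [4 7 6 7]
Step 5: flows [2->0,1->2,3->2] -> levels [5 6 7 6]
Step 6: flows [2->0,2->1,2->3] -> levels [6 7 4 7]
Step 7: flows [0->2,1->2,3->2] -> levels [5 6 7 6]
  -> period-2 cycle (repeats step 5); tank 2 never drops to <=3
Tank 2 never reaches <=3 within 15 steps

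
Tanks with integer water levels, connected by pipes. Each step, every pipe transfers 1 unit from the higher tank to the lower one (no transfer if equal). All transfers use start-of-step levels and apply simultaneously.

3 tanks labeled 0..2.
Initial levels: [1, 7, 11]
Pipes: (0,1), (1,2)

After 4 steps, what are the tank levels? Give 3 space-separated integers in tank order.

Step 1: flows [1->0,2->1] -> levels [2 7 10]
Step 2: flows [1->0,2->1] -> levels [3 7 9]
Step 3: flows [1->0,2->1] -> levels [4 7 8]
Step 4: flows [1->0,2->1] -> levels [5 7 7]

Answer: 5 7 7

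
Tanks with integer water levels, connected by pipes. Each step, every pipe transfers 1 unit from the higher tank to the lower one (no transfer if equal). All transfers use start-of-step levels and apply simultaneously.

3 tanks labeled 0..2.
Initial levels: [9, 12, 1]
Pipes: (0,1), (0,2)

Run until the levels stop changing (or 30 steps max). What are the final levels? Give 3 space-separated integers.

Step 1: flows [1->0,0->2] -> levels [9 11 2]
Step 2: flows [1->0,0->2] -> levels [9 10 3]
Step 3: flows [1->0,0->2] -> levels [9 9 4]
Step 4: flows [0=1,0->2] -> levels [8 9 5]
Step 5: flows [1->0,0->2] -> levels [8 8 6]
Step 6: flows [0=1,0->2] -> levels [7 8 7]
Step 7: flows [1->0,0=2] -> levels [8 7 7]
Step 8: flows [0->1,0->2] -> levels [6 8 8]
Step 9: flows [1->0,2->0] -> levels [8 7 7]
  -> period-2 cycle: step 9 state = step 7 state; never stabilizes
  -> state at step 30: (30-7) mod 2 = 1, same as step 8 -> [6 8 8]

Answer: 6 8 8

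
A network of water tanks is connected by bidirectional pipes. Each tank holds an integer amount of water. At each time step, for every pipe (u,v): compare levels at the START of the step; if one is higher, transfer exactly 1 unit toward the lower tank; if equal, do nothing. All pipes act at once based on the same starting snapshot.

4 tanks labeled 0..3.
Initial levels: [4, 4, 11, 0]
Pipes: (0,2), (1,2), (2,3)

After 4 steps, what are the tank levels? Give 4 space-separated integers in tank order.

Step 1: flows [2->0,2->1,2->3] -> levels [5 5 8 1]
Step 2: flows [2->0,2->1,2->3] -> levels [6 6 5 2]
Step 3: flows [0->2,1->2,2->3] -> levels [5 5 6 3]
Step 4: flows [2->0,2->1,2->3] -> levels [6 6 3 4]

Answer: 6 6 3 4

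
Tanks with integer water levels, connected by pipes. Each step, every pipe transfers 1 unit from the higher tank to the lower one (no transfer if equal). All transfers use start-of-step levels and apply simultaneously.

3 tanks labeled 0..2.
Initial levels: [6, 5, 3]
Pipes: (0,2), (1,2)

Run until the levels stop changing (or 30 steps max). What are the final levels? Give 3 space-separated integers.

Step 1: flows [0->2,1->2] -> levels [5 4 5]
Step 2: flows [0=2,2->1] -> levels [5 5 4]
Step 3: flows [0->2,1->2] -> levels [4 4 6]
Step 4: flows [2->0,2->1] -> levels [5 5 4]
  -> period-2 cycle: step 4 state = step 2 state; never stabilizes
  -> state at step 30: (30-2) mod 2 = 0, same as step 2 -> [5 5 4]

Answer: 5 5 4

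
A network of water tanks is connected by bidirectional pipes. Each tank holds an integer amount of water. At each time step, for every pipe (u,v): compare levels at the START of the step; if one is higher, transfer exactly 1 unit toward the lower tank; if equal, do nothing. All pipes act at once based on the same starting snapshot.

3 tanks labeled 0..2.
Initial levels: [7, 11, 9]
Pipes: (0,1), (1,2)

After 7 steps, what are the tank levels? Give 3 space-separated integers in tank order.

Answer: 9 9 9

Derivation:
Step 1: flows [1->0,1->2] -> levels [8 9 10]
Step 2: flows [1->0,2->1] -> levels [9 9 9]
Step 3: flows [0=1,1=2] -> levels [9 9 9]
  -> stable; steps 4..7 unchanged -> [9 9 9]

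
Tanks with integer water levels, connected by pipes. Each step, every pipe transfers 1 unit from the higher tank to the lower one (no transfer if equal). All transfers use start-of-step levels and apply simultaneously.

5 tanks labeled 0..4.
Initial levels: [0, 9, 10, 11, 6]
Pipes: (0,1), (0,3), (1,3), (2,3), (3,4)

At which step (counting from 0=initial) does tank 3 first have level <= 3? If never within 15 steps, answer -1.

Step 1: flows [1->0,3->0,3->1,3->2,3->4] -> levels [2 9 11 7 7]
Step 2: flows [1->0,3->0,1->3,2->3,3=4] -> levels [4 7 10 8 7]
Step 3: flows [1->0,3->0,3->1,2->3,3->4] -> levels [6 7 9 6 8]
Step 4: flows [1->0,0=3,1->3,2->3,4->3] -> levels [7 5 8 9 7]
Step 5: flows [0->1,3->0,3->1,3->2,3->4] -> levels [7 7 9 5 8]
Step 6: flows [0=1,0->3,1->3,2->3,4->3] -> levels [6 6 8 9 7]
Step 7: flows [0=1,3->0,3->1,3->2,3->4] -> levels [7 7 9 5 8]
  -> period-2 cycle (repeats step 5); tank 3 never drops to <=3
Tank 3 never reaches <=3 within 15 steps

Answer: -1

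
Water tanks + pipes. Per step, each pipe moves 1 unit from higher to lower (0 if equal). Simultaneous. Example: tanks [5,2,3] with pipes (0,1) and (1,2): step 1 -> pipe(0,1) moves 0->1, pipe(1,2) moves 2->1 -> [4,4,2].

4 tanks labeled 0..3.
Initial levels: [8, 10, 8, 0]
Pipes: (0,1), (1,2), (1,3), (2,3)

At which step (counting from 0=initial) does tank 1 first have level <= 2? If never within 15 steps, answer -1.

Answer: -1

Derivation:
Step 1: flows [1->0,1->2,1->3,2->3] -> levels [9 7 8 2]
Step 2: flows [0->1,2->1,1->3,2->3] -> levels [8 8 6 4]
Step 3: flows [0=1,1->2,1->3,2->3] -> levels [8 6 6 6]
Step 4: flows [0->1,1=2,1=3,2=3] -> levels [7 7 6 6]
Step 5: flows [0=1,1->2,1->3,2=3] -> levels [7 5 7 7]
Step 6: flows [0->1,2->1,3->1,2=3] -> levels [6 8 6 6]
Step 7: flows [1->0,1->2,1->3,2=3] -> levels [7 5 7 7]
  -> period-2 cycle (repeats step 5); tank 1 never drops to <=2
Tank 1 never reaches <=2 within 15 steps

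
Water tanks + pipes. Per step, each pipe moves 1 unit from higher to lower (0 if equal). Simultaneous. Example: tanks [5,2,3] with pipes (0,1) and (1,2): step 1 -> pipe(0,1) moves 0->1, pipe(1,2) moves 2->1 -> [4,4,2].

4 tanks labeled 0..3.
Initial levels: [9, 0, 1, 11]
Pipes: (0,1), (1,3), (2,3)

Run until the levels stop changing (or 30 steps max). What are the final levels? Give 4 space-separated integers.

Step 1: flows [0->1,3->1,3->2] -> levels [8 2 2 9]
Step 2: flows [0->1,3->1,3->2] -> levels [7 4 3 7]
Step 3: flows [0->1,3->1,3->2] -> levels [6 6 4 5]
Step 4: flows [0=1,1->3,3->2] -> levels [6 5 5 5]
Step 5: flows [0->1,1=3,2=3] -> levels [5 6 5 5]
Step 6: flows [1->0,1->3,2=3] -> levels [6 4 5 6]
Step 7: flows [0->1,3->1,3->2] -> levels [5 6 6 4]
Step 8: flows [1->0,1->3,2->3] -> levels [6 4 5 6]
  -> period-2 cycle: step 8 state = step 6 state; never stabilizes
  -> state at step 30: (30-6) mod 2 = 0, same as step 6 -> [6 4 5 6]

Answer: 6 4 5 6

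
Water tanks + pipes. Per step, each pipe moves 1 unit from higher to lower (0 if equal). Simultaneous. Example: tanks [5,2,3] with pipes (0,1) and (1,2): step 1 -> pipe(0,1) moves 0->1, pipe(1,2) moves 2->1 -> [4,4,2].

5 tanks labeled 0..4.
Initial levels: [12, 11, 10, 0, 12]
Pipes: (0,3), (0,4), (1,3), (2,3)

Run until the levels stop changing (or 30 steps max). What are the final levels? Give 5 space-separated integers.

Answer: 11 9 9 7 9

Derivation:
Step 1: flows [0->3,0=4,1->3,2->3] -> levels [11 10 9 3 12]
Step 2: flows [0->3,4->0,1->3,2->3] -> levels [11 9 8 6 11]
Step 3: flows [0->3,0=4,1->3,2->3] -> levels [10 8 7 9 11]
Step 4: flows [0->3,4->0,3->1,3->2] -> levels [10 9 8 8 10]
Step 5: flows [0->3,0=4,1->3,2=3] -> levels [9 8 8 10 10]
Step 6: flows [3->0,4->0,3->1,3->2] -> levels [11 9 9 7 9]
Step 7: flows [0->3,0->4,1->3,2->3] -> levels [9 8 8 10 10]
  -> period-2 cycle: step 7 state = step 5 state; never stabilizes
  -> state at step 30: (30-5) mod 2 = 1, same as step 6 -> [11 9 9 7 9]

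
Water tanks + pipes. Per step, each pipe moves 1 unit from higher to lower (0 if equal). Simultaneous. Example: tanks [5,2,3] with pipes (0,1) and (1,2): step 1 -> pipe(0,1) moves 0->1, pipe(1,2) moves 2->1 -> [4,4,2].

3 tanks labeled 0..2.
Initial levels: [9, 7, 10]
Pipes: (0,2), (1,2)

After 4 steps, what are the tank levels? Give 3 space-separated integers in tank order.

Answer: 8 8 10

Derivation:
Step 1: flows [2->0,2->1] -> levels [10 8 8]
Step 2: flows [0->2,1=2] -> levels [9 8 9]
Step 3: flows [0=2,2->1] -> levels [9 9 8]
Step 4: flows [0->2,1->2] -> levels [8 8 10]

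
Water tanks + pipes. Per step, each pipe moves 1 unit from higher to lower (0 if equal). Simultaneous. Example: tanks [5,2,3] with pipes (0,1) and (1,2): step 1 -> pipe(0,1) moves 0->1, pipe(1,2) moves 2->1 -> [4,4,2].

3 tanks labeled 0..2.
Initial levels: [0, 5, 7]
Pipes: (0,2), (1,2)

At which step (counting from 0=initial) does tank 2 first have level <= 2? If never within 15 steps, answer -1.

Step 1: flows [2->0,2->1] -> levels [1 6 5]
Step 2: flows [2->0,1->2] -> levels [2 5 5]
Step 3: flows [2->0,1=2] -> levels [3 5 4]
Step 4: flows [2->0,1->2] -> levels [4 4 4]
Step 5: flows [0=2,1=2] -> levels [4 4 4]
  -> stable; tank 2 stays at 4 > 2
Tank 2 never reaches <=2 within 15 steps

Answer: -1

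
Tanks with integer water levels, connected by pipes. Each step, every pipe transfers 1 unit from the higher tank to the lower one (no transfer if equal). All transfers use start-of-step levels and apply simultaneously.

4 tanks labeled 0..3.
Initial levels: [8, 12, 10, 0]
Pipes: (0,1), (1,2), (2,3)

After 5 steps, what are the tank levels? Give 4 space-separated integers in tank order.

Answer: 9 9 7 5

Derivation:
Step 1: flows [1->0,1->2,2->3] -> levels [9 10 10 1]
Step 2: flows [1->0,1=2,2->3] -> levels [10 9 9 2]
Step 3: flows [0->1,1=2,2->3] -> levels [9 10 8 3]
Step 4: flows [1->0,1->2,2->3] -> levels [10 8 8 4]
Step 5: flows [0->1,1=2,2->3] -> levels [9 9 7 5]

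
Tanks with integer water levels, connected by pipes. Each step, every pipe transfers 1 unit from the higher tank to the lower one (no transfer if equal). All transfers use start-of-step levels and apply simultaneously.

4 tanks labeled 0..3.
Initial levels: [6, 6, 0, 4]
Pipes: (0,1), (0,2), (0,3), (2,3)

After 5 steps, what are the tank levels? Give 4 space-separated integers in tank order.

Answer: 4 4 3 5

Derivation:
Step 1: flows [0=1,0->2,0->3,3->2] -> levels [4 6 2 4]
Step 2: flows [1->0,0->2,0=3,3->2] -> levels [4 5 4 3]
Step 3: flows [1->0,0=2,0->3,2->3] -> levels [4 4 3 5]
Step 4: flows [0=1,0->2,3->0,3->2] -> levels [4 4 5 3]
Step 5: flows [0=1,2->0,0->3,2->3] -> levels [4 4 3 5]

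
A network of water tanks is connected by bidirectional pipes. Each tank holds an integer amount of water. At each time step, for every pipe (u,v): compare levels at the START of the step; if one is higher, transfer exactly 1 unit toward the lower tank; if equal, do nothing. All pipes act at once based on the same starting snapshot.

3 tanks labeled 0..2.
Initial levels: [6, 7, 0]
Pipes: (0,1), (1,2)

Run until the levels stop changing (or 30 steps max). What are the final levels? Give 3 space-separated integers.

Answer: 5 3 5

Derivation:
Step 1: flows [1->0,1->2] -> levels [7 5 1]
Step 2: flows [0->1,1->2] -> levels [6 5 2]
Step 3: flows [0->1,1->2] -> levels [5 5 3]
Step 4: flows [0=1,1->2] -> levels [5 4 4]
Step 5: flows [0->1,1=2] -> levels [4 5 4]
Step 6: flows [1->0,1->2] -> levels [5 3 5]
Step 7: flows [0->1,2->1] -> levels [4 5 4]
  -> period-2 cycle: step 7 state = step 5 state; never stabilizes
  -> state at step 30: (30-5) mod 2 = 1, same as step 6 -> [5 3 5]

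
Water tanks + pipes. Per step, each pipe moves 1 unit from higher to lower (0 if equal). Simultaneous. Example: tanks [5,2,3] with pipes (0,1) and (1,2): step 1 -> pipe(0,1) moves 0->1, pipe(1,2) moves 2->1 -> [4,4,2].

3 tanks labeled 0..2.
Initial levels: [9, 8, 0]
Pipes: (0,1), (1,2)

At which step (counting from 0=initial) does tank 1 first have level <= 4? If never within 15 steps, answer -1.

Step 1: flows [0->1,1->2] -> levels [8 8 1]
Step 2: flows [0=1,1->2] -> levels [8 7 2]
Step 3: flows [0->1,1->2] -> levels [7 7 3]
Step 4: flows [0=1,1->2] -> levels [7 6 4]
Step 5: flows [0->1,1->2] -> levels [6 6 5]
Step 6: flows [0=1,1->2] -> levels [6 5 6]
Step 7: flows [0->1,2->1] -> levels [5 7 5]
Step 8: flows [1->0,1->2] -> levels [6 5 6]
  -> period-2 cycle (repeats step 6); tank 1 never drops to <=4
Tank 1 never reaches <=4 within 15 steps

Answer: -1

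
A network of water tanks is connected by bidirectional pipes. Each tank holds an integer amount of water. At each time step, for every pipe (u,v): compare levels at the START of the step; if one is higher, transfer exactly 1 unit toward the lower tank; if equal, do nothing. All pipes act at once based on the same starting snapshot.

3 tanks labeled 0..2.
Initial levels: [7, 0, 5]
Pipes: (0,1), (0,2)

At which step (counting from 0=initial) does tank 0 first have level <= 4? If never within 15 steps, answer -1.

Step 1: flows [0->1,0->2] -> levels [5 1 6]
Step 2: flows [0->1,2->0] -> levels [5 2 5]
Step 3: flows [0->1,0=2] -> levels [4 3 5]
Tank 0 first reaches <=4 at step 3

Answer: 3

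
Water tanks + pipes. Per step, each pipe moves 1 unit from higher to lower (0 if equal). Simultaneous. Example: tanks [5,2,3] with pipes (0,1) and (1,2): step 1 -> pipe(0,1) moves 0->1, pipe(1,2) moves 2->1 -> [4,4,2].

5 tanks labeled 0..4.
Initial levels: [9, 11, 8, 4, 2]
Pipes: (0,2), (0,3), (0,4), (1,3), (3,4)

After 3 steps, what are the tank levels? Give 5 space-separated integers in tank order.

Answer: 8 8 7 6 5

Derivation:
Step 1: flows [0->2,0->3,0->4,1->3,3->4] -> levels [6 10 9 5 4]
Step 2: flows [2->0,0->3,0->4,1->3,3->4] -> levels [5 9 8 6 6]
Step 3: flows [2->0,3->0,4->0,1->3,3=4] -> levels [8 8 7 6 5]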